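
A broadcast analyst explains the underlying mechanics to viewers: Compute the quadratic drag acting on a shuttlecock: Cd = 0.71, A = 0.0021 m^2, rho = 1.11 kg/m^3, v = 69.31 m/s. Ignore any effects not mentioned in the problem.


Fd = 0.5 * Cd * rho * A * v^2
Fd = 0.5 * 0.71 * 1.11 * 0.0021 * 69.31^2
v^2 = 4803.8761
Fd = 0.5 * 0.71 * 1.11 * 0.0021 * 4803.8761 = 3.9752 N

3.9752 N


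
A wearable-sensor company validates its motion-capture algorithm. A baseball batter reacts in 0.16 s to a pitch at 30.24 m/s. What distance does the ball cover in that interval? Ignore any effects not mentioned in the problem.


d = v * t
d = 30.24 * 0.16
d = 4.8384 m

4.8384 m


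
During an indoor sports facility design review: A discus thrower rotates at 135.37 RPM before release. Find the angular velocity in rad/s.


omega = RPM * 2 * pi / 60
omega = 135.37 * 2 * 3.14159 / 60
omega = 850.5548 / 60 = 14.1759 rad/s

14.1759 rad/s


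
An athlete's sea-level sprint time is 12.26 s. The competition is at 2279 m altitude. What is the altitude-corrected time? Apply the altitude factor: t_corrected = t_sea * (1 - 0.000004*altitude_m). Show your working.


Correction factor = 1 - 0.000004 * 2279 = 0.990884
t_corrected = t_sea * factor = 12.26 * 0.990884
t_corrected = 12.1482 s

12.1482 s


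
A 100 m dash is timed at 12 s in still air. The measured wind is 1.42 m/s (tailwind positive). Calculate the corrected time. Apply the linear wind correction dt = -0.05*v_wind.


dt = -0.05 * v_wind = -0.05 * 1.42 = -0.071 s
t_corrected = t_still + dt = 12 + (-0.071)
t_corrected = 11.929 s

11.929 s


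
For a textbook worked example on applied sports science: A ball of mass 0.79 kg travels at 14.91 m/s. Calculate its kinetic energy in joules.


KE = 0.5 * m * v^2
KE = 0.5 * 0.79 * 14.91^2
KE = 0.5 * 0.79 * 222.3081 = 87.8117 J

87.8117 J


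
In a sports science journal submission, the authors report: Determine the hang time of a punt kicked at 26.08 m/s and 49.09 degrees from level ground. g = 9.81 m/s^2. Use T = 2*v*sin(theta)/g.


T = 2*v*sin(theta)/g
sin(theta) = sin(49.09 deg) = 0.7557
T = 2*26.08*0.7557 / 9.81
T = 39.4194 / 9.81 = 4.0183 s

4.0183 s


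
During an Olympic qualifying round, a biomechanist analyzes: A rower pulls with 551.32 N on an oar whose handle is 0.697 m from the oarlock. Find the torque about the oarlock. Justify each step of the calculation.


tau = F * d
tau = 551.32 * 0.697
tau = 384.27 N*m

384.27 N*m


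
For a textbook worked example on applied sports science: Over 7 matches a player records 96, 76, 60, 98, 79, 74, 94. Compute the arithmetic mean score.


Average = sum / n
Sum = 577
Average = 577 / 7 = 82.4286

82.4286


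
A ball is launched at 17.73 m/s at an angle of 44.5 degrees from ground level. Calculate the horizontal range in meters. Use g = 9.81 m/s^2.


R = v^2 * sin(2*theta) / g
Convert angle to radians: theta = 44.5 deg = 0.7767 rad
sin(2*theta) = sin(1.5533) = 0.9998
R = 17.73^2 * 0.9998 / 9.81
R = 314.3529 * 0.9998 / 9.81 = 32.0392 m

32.0392 m


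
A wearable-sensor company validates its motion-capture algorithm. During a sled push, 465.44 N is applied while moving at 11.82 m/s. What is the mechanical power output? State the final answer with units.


P = F * v
P = 465.44 * 11.82
P = 5501.5008 W

5501.5008 W


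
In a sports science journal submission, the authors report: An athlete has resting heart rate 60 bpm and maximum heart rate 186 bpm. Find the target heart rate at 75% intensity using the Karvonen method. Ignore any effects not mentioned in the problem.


Target = HRrest + pct*(HRmax - HRrest)
Heart rate reserve = HRmax - HRrest = 186 - 60 = 126 bpm
Fraction = 75% = 0.75
Target = 60 + 0.75 * 126
Target = 60 + 94.5 = 154.5 bpm

154.5 bpm


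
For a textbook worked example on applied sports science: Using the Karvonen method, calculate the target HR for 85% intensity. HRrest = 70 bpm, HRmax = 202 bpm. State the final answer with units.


Target = HRrest + pct*(HRmax - HRrest)
Heart rate reserve = HRmax - HRrest = 202 - 70 = 132 bpm
Fraction = 85% = 0.85
Target = 70 + 0.85 * 132
Target = 70 + 112.2 = 182.2 bpm

182.2 bpm


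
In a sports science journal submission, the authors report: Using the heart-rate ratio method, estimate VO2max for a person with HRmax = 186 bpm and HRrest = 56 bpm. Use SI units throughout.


VO2max = 15.3 * HRmax / HRrest
VO2max = 15.3 * 186 / 56
VO2max = 2845.8 / 56 = 50.8179 mL/kg/min

50.8179 mL/kg/min


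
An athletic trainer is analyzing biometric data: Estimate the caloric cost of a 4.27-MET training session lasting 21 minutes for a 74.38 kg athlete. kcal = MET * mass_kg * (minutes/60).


kcal = MET * mass * time_hr
Convert time: 21 min = 0.35 hr
kcal = 4.27 * 74.38 * 0.35
kcal = 111.1609 kcal

111.1609 kcal


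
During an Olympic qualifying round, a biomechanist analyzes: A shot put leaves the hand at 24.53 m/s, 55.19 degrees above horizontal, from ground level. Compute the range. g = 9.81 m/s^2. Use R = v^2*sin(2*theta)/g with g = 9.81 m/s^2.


R = v^2 * sin(2*theta) / g
Convert angle to radians: theta = 55.19 deg = 0.9632 rad
sin(2*theta) = sin(1.9265) = 0.9374
R = 24.53^2 * 0.9374 / 9.81
R = 601.7209 * 0.9374 / 9.81 = 57.498 m

57.498 m


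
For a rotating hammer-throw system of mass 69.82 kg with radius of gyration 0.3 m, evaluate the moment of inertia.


I = m * k^2
I = 69.82 * 0.3^2
I = 69.82 * 0.09 = 6.2838 kg*m^2

6.2838 kg*m^2


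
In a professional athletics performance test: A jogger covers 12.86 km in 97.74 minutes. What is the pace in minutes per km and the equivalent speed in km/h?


Pace = time / distance = 97.74 min / 12.86 km = 7.6003 min/km
Speed = distance / time_in_hours = 12.86 / 1.629 hr
Speed = 7.8944 km/h

7.6003 min/km, 7.8944 km/h


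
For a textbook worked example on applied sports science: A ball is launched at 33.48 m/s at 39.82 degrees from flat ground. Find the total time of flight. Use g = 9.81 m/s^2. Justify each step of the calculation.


T = 2*v*sin(theta)/g
sin(theta) = sin(39.82 deg) = 0.6404
T = 2*33.48*0.6404 / 9.81
T = 42.8797 / 9.81 = 4.371 s

4.371 s


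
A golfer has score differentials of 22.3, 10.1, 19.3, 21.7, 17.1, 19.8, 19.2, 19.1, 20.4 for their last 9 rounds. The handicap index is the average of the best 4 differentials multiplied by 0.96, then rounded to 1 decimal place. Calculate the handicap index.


All differentials: 22.3, 10.1, 19.3, 21.7, 17.1, 19.8, 19.2, 19.1, 20.4
Sorted: 10.1, 17.1, 19.1, 19.2, 19.3, 19.8, 20.4, 21.7, 22.3
Best 4: 10.1, 17.1, 19.1, 19.2
Average of best = 65.5 / 4 = 16.375
Raw index = 16.375 * 0.96 = 15.72
Handicap index = round(15.72, 1) = 15.7

15.7


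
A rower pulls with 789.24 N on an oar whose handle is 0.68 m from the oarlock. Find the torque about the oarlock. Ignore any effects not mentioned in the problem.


tau = F * d
tau = 789.24 * 0.68
tau = 536.6832 N*m

536.6832 N*m


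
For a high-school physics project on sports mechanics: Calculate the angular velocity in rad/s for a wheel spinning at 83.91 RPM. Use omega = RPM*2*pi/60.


omega = RPM * 2 * pi / 60
omega = 83.91 * 2 * 3.14159 / 60
omega = 527.2221 / 60 = 8.787 rad/s

8.787 rad/s


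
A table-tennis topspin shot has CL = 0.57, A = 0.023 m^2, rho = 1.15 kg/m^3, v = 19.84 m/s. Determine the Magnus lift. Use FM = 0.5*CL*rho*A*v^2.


FM = 0.5 * CL * rho * A * v^2
FM = 0.5 * 0.57 * 1.15 * 0.023 * 19.84^2
v^2 = 393.6256
FM = 0.5 * 0.57 * 1.15 * 0.023 * 393.6256 = 2.9672 N

2.9672 N


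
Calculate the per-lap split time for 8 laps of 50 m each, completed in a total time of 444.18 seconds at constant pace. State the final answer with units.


Split time = total_time / n_laps = 444.18 / 8
Split time = 55.5225 s per lap

55.5225 s


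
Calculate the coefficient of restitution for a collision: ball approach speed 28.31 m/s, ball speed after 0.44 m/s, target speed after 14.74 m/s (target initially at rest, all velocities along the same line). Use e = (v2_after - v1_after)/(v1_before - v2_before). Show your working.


e = (v2_after - v1_after) / (v1_before - v2_before)
Numerator = 14.74 - 0.44 = 14.3
Denominator = 28.31 - 0 = 28.31
e = 14.3 / 28.31 = 0.5051

0.5051


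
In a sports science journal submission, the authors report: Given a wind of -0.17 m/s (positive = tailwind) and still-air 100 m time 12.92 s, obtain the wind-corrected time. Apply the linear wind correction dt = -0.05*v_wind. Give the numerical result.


dt = -0.05 * v_wind = -0.05 * -0.17 = 0.0085 s
t_corrected = t_still + dt = 12.92 + (0.0085)
t_corrected = 12.9285 s

12.9285 s


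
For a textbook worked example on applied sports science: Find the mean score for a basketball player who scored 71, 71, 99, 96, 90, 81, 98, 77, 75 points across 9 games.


Average = sum / n
Sum = 758
Average = 758 / 9 = 84.2222

84.2222


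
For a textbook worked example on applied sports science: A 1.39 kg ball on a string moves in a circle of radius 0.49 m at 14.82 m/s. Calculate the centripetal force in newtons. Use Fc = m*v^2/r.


Fc = m * v^2 / r
v^2 = 14.82^2 = 219.6324
Fc = 1.39 * 219.6324 / 0.49
Fc = 305.289 / 0.49 = 623.0388 N

623.0388 N


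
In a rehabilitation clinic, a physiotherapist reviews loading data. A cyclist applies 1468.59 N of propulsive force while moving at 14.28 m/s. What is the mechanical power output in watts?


P = F * v
P = 1468.59 * 14.28
P = 20971.4652 W

20971.4652 W


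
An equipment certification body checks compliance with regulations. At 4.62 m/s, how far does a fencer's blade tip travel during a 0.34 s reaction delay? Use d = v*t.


d = v * t
d = 4.62 * 0.34
d = 1.5708 m

1.5708 m


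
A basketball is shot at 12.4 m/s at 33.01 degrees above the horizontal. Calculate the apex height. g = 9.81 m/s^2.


H = (v*sin(theta))^2 / (2*g)
vy = v*sin(theta) = 12.4 * sin(33.01 deg) = 6.7553 m/s
H = vy^2 / (2*g) = 45.6346 / (2*9.81)
H = 45.6346 / 19.62 = 2.3259 m

2.3259 m


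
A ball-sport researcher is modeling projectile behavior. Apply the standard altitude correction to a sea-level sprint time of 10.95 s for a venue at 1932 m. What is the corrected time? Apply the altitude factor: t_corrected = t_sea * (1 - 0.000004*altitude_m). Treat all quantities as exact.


Correction factor = 1 - 0.000004 * 1932 = 0.992272
t_corrected = t_sea * factor = 10.95 * 0.992272
t_corrected = 10.8654 s

10.8654 s


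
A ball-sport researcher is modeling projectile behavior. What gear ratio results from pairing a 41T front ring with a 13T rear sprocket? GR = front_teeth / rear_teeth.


GR = front_teeth / rear_teeth
GR = 41 / 13
GR = 3.1538

3.1538


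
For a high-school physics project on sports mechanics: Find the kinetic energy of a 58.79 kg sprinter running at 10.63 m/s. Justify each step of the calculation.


KE = 0.5 * m * v^2
KE = 0.5 * 58.79 * 10.63^2
KE = 0.5 * 58.79 * 112.9969 = 3321.5439 J

3321.5439 J


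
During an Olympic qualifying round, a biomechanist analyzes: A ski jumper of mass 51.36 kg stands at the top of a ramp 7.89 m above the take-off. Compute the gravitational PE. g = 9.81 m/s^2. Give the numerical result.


PE = m * g * h
PE = 51.36 * 9.81 * 7.89
PE = 503.8416 * 7.89 = 3975.3102 J

3975.3102 J


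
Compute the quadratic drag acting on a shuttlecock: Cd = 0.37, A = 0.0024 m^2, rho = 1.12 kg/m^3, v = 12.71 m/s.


Fd = 0.5 * Cd * rho * A * v^2
Fd = 0.5 * 0.37 * 1.12 * 0.0024 * 12.71^2
v^2 = 161.5441
Fd = 0.5 * 0.37 * 1.12 * 0.0024 * 161.5441 = 0.0803 N

0.0803 N


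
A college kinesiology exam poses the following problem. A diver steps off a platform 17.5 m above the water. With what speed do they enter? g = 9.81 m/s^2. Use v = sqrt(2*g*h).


v = sqrt(2 * g * h)
v = sqrt(2 * 9.81 * 17.5)
v = sqrt(343.35) = 18.5297 m/s

18.5297 m/s


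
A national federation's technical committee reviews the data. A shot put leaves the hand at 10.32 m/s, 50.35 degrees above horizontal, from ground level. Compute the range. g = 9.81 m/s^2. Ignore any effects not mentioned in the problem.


R = v^2 * sin(2*theta) / g
Convert angle to radians: theta = 50.35 deg = 0.8788 rad
sin(2*theta) = sin(1.7575) = 0.9826
R = 10.32^2 * 0.9826 / 9.81
R = 106.5024 * 0.9826 / 9.81 = 10.6677 m

10.6677 m


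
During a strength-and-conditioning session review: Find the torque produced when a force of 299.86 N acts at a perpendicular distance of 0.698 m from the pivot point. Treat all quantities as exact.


tau = F * d
tau = 299.86 * 0.698
tau = 209.3023 N*m

209.3023 N*m


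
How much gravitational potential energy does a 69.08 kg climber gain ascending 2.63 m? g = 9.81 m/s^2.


PE = m * g * h
PE = 69.08 * 9.81 * 2.63
PE = 677.6748 * 2.63 = 1782.2847 J

1782.2847 J


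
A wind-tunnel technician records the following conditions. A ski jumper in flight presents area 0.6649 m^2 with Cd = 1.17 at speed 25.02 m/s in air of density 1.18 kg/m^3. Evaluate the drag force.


Fd = 0.5 * Cd * rho * A * v^2
Fd = 0.5 * 1.17 * 1.18 * 0.6649 * 25.02^2
v^2 = 626.0004
Fd = 0.5 * 1.17 * 1.18 * 0.6649 * 626.0004 = 287.322 N

287.322 N


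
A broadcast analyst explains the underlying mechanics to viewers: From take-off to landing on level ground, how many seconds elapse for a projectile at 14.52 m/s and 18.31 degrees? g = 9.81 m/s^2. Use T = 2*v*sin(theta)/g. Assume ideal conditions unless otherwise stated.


T = 2*v*sin(theta)/g
sin(theta) = sin(18.31 deg) = 0.3142
T = 2*14.52*0.3142 / 9.81
T = 9.1232 / 9.81 = 0.93 s

0.93 s


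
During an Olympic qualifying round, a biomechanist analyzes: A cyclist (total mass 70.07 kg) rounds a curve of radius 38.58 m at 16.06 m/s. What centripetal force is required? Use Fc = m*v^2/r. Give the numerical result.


Fc = m * v^2 / r
v^2 = 16.06^2 = 257.9236
Fc = 70.07 * 257.9236 / 38.58
Fc = 18072.7067 / 38.58 = 468.4476 N

468.4476 N


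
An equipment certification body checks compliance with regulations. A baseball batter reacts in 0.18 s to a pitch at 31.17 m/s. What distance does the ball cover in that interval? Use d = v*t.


d = v * t
d = 31.17 * 0.18
d = 5.6106 m

5.6106 m


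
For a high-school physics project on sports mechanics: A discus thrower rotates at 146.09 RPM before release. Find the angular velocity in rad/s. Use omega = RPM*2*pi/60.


omega = RPM * 2 * pi / 60
omega = 146.09 * 2 * 3.14159 / 60
omega = 917.9105 / 60 = 15.2985 rad/s

15.2985 rad/s


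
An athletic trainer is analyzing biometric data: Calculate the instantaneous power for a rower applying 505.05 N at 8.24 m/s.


P = F * v
P = 505.05 * 8.24
P = 4161.612 W

4161.612 W


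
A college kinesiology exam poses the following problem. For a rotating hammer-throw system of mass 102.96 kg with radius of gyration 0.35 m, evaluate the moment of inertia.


I = m * k^2
I = 102.96 * 0.35^2
I = 102.96 * 0.1225 = 12.6126 kg*m^2

12.6126 kg*m^2


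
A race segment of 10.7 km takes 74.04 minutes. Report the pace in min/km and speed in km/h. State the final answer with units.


Pace = time / distance = 74.04 min / 10.7 km = 6.9196 min/km
Speed = distance / time_in_hours = 10.7 / 1.234 hr
Speed = 8.671 km/h

6.9196 min/km, 8.671 km/h


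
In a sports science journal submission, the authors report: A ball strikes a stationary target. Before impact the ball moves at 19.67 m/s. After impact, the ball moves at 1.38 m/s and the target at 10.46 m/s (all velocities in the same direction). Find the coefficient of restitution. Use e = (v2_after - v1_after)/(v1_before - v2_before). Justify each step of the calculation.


e = (v2_after - v1_after) / (v1_before - v2_before)
Numerator = 10.46 - 1.38 = 9.08
Denominator = 19.67 - 0 = 19.67
e = 9.08 / 19.67 = 0.4616

0.4616


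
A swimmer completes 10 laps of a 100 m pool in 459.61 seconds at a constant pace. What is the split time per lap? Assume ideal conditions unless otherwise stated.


Split time = total_time / n_laps = 459.61 / 10
Split time = 45.961 s per lap

45.961 s


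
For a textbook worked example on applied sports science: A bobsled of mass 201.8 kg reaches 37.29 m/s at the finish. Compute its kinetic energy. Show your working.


KE = 0.5 * m * v^2
KE = 0.5 * 201.8 * 37.29^2
KE = 0.5 * 201.8 * 1390.5441 = 140305.8997 J

140305.8997 J


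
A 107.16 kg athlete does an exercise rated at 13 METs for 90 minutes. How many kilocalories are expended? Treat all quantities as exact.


kcal = MET * mass * time_hr
Convert time: 90 min = 1.5 hr
kcal = 13 * 107.16 * 1.5
kcal = 2089.62 kcal

2089.62 kcal


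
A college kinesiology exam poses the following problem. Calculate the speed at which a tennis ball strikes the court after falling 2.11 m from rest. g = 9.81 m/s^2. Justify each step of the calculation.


v = sqrt(2 * g * h)
v = sqrt(2 * 9.81 * 2.11)
v = sqrt(41.3982) = 6.4341 m/s

6.4341 m/s


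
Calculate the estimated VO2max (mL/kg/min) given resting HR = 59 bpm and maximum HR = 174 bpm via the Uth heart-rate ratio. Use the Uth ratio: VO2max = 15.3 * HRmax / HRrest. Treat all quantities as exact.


VO2max = 15.3 * HRmax / HRrest
VO2max = 15.3 * 174 / 59
VO2max = 2662.2 / 59 = 45.122 mL/kg/min

45.122 mL/kg/min


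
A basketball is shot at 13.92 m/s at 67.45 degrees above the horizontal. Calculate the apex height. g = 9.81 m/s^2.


H = (v*sin(theta))^2 / (2*g)
vy = v*sin(theta) = 13.92 * sin(67.45 deg) = 12.8557 m/s
H = vy^2 / (2*g) = 165.2703 / (2*9.81)
H = 165.2703 / 19.62 = 8.4236 m

8.4236 m


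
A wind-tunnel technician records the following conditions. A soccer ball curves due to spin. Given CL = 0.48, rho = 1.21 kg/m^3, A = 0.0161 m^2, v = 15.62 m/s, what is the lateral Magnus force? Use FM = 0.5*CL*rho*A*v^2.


FM = 0.5 * CL * rho * A * v^2
FM = 0.5 * 0.48 * 1.21 * 0.0161 * 15.62^2
v^2 = 243.9844
FM = 0.5 * 0.48 * 1.21 * 0.0161 * 243.9844 = 1.1407 N

1.1407 N


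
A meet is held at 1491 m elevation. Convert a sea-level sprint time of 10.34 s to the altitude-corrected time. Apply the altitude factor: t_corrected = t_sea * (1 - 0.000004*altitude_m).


Correction factor = 1 - 0.000004 * 1491 = 0.994036
t_corrected = t_sea * factor = 10.34 * 0.994036
t_corrected = 10.2783 s

10.2783 s


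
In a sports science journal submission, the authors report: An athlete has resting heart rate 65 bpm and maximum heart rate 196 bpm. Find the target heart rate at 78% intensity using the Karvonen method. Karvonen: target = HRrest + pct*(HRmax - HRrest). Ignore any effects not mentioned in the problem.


Target = HRrest + pct*(HRmax - HRrest)
Heart rate reserve = HRmax - HRrest = 196 - 65 = 131 bpm
Fraction = 78% = 0.78
Target = 65 + 0.78 * 131
Target = 65 + 102.18 = 167.18 bpm

167.18 bpm


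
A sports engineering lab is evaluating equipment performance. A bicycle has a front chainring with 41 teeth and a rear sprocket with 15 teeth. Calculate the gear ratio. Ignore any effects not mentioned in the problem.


GR = front_teeth / rear_teeth
GR = 41 / 15
GR = 2.7333

2.7333


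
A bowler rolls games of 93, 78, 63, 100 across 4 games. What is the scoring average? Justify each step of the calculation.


Average = sum / n
Sum = 334
Average = 334 / 4 = 83.5

83.5


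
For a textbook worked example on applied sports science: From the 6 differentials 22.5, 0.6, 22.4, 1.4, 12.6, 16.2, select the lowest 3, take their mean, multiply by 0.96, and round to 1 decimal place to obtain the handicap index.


All differentials: 22.5, 0.6, 22.4, 1.4, 12.6, 16.2
Sorted: 0.6, 1.4, 12.6, 16.2, 22.4, 22.5
Best 3: 0.6, 1.4, 12.6
Average of best = 14.6 / 3 = 4.8667
Raw index = 4.8667 * 0.96 = 4.672
Handicap index = round(4.672, 1) = 4.7

4.7


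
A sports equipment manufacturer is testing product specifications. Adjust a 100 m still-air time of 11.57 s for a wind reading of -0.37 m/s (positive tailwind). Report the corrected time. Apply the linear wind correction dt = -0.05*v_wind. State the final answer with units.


dt = -0.05 * v_wind = -0.05 * -0.37 = 0.0185 s
t_corrected = t_still + dt = 11.57 + (0.0185)
t_corrected = 11.5885 s

11.5885 s


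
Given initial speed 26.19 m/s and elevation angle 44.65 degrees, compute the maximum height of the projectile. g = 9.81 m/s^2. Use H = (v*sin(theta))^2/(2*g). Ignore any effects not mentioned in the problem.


H = (v*sin(theta))^2 / (2*g)
vy = v*sin(theta) = 26.19 * sin(44.65 deg) = 18.4057 m/s
H = vy^2 / (2*g) = 338.7681 / (2*9.81)
H = 338.7681 / 19.62 = 17.2665 m

17.2665 m


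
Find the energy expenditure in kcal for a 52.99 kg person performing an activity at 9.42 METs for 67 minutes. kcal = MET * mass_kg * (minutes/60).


kcal = MET * mass * time_hr
Convert time: 67 min = 1.1167 hr
kcal = 9.42 * 52.99 * 1.1167
kcal = 557.4018 kcal

557.4018 kcal


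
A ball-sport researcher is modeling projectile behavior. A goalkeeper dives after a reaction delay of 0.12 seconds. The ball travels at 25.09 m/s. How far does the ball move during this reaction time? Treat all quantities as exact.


d = v * t
d = 25.09 * 0.12
d = 3.0108 m

3.0108 m


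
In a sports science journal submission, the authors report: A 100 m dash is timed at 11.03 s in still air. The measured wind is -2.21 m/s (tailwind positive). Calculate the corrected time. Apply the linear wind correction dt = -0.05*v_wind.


dt = -0.05 * v_wind = -0.05 * -2.21 = 0.1105 s
t_corrected = t_still + dt = 11.03 + (0.1105)
t_corrected = 11.1405 s

11.1405 s


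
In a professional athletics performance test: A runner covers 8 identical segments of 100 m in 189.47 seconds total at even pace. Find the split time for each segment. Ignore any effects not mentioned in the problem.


Split time = total_time / n_laps = 189.47 / 8
Split time = 23.6837 s per lap

23.6837 s


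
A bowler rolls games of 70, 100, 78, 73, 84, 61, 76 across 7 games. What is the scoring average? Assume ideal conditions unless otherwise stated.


Average = sum / n
Sum = 542
Average = 542 / 7 = 77.4286

77.4286


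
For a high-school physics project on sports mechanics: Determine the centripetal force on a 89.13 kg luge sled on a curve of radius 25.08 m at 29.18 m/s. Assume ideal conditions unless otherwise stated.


Fc = m * v^2 / r
v^2 = 29.18^2 = 851.4724
Fc = 89.13 * 851.4724 / 25.08
Fc = 75891.735 / 25.08 = 3025.9862 N

3025.9862 N


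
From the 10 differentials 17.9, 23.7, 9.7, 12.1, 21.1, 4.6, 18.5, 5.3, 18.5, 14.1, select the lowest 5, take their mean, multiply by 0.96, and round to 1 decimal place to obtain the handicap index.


All differentials: 17.9, 23.7, 9.7, 12.1, 21.1, 4.6, 18.5, 5.3, 18.5, 14.1
Sorted: 4.6, 5.3, 9.7, 12.1, 14.1, 17.9, 18.5, 18.5, 21.1, 23.7
Best 5: 4.6, 5.3, 9.7, 12.1, 14.1
Average of best = 45.8 / 5 = 9.16
Raw index = 9.16 * 0.96 = 8.7936
Handicap index = round(8.7936, 1) = 8.8

8.8


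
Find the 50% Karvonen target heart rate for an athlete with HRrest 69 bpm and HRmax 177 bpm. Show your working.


Target = HRrest + pct*(HRmax - HRrest)
Heart rate reserve = HRmax - HRrest = 177 - 69 = 108 bpm
Fraction = 50% = 0.5
Target = 69 + 0.5 * 108
Target = 69 + 54 = 123 bpm

123 bpm


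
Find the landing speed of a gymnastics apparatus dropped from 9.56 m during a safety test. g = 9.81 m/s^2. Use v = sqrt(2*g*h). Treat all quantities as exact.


v = sqrt(2 * g * h)
v = sqrt(2 * 9.81 * 9.56)
v = sqrt(187.5672) = 13.6955 m/s

13.6955 m/s


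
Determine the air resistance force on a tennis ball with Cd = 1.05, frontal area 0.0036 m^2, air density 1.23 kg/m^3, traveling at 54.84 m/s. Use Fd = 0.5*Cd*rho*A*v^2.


Fd = 0.5 * Cd * rho * A * v^2
Fd = 0.5 * 1.05 * 1.23 * 0.0036 * 54.84^2
v^2 = 3007.4256
Fd = 0.5 * 1.05 * 1.23 * 0.0036 * 3007.4256 = 6.9914 N

6.9914 N


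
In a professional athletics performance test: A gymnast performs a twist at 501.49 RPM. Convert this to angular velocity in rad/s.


omega = RPM * 2 * pi / 60
omega = 501.49 * 2 * 3.14159 / 60
omega = 3150.9546 / 60 = 52.5159 rad/s

52.5159 rad/s


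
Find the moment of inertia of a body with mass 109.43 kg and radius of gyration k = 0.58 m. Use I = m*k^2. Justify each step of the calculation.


I = m * k^2
I = 109.43 * 0.58^2
I = 109.43 * 0.3364 = 36.8123 kg*m^2

36.8123 kg*m^2


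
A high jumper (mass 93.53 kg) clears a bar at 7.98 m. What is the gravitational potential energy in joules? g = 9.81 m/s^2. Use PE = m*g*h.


PE = m * g * h
PE = 93.53 * 9.81 * 7.98
PE = 917.5293 * 7.98 = 7321.8838 J

7321.8838 J


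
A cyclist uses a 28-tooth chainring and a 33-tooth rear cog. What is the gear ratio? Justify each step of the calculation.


GR = front_teeth / rear_teeth
GR = 28 / 33
GR = 0.8485

0.8485


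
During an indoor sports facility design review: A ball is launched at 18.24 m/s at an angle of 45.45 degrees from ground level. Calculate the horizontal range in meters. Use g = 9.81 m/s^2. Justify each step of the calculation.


R = v^2 * sin(2*theta) / g
Convert angle to radians: theta = 45.45 deg = 0.7933 rad
sin(2*theta) = sin(1.5865) = 0.9999
R = 18.24^2 * 0.9999 / 9.81
R = 332.6976 * 0.9999 / 9.81 = 33.9099 m

33.9099 m


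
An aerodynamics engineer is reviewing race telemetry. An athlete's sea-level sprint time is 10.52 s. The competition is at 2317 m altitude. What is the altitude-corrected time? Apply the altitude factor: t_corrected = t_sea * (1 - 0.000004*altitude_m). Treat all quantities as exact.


Correction factor = 1 - 0.000004 * 2317 = 0.990732
t_corrected = t_sea * factor = 10.52 * 0.990732
t_corrected = 10.4225 s

10.4225 s


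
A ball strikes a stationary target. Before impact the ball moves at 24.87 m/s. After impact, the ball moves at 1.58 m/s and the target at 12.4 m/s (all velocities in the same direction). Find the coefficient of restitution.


e = (v2_after - v1_after) / (v1_before - v2_before)
Numerator = 12.4 - 1.58 = 10.82
Denominator = 24.87 - 0 = 24.87
e = 10.82 / 24.87 = 0.4351

0.4351


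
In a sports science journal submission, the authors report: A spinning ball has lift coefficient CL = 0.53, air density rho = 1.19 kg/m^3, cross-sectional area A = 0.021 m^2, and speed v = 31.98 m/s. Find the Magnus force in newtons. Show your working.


FM = 0.5 * CL * rho * A * v^2
FM = 0.5 * 0.53 * 1.19 * 0.021 * 31.98^2
v^2 = 1022.7204
FM = 0.5 * 0.53 * 1.19 * 0.021 * 1022.7204 = 6.7728 N

6.7728 N


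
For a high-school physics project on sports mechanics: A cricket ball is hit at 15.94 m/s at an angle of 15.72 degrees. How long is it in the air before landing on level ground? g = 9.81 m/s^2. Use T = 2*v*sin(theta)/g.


T = 2*v*sin(theta)/g
sin(theta) = sin(15.72 deg) = 0.2709
T = 2*15.94*0.2709 / 9.81
T = 8.6375 / 9.81 = 0.8805 s

0.8805 s


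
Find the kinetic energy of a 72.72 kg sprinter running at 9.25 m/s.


KE = 0.5 * m * v^2
KE = 0.5 * 72.72 * 9.25^2
KE = 0.5 * 72.72 * 85.5625 = 3111.0525 J

3111.0525 J


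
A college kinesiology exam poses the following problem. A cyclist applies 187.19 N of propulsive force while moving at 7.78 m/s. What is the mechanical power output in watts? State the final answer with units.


P = F * v
P = 187.19 * 7.78
P = 1456.3382 W

1456.3382 W


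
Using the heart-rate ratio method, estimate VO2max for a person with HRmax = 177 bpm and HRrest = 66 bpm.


VO2max = 15.3 * HRmax / HRrest
VO2max = 15.3 * 177 / 66
VO2max = 2708.1 / 66 = 41.0318 mL/kg/min

41.0318 mL/kg/min


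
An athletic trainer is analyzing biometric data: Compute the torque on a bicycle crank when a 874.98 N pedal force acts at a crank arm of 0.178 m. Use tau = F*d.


tau = F * d
tau = 874.98 * 0.178
tau = 155.7464 N*m

155.7464 N*m


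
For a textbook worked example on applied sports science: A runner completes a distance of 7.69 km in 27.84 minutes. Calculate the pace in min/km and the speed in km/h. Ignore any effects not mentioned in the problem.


Pace = time / distance = 27.84 min / 7.69 km = 3.6203 min/km
Speed = distance / time_in_hours = 7.69 / 0.464 hr
Speed = 16.5733 km/h

3.6203 min/km, 16.5733 km/h


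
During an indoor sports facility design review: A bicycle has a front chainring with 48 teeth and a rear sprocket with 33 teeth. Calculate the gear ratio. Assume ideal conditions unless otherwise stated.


GR = front_teeth / rear_teeth
GR = 48 / 33
GR = 1.4545

1.4545


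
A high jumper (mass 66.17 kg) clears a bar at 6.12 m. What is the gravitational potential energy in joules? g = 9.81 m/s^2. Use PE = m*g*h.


PE = m * g * h
PE = 66.17 * 9.81 * 6.12
PE = 649.1277 * 6.12 = 3972.6615 J

3972.6615 J


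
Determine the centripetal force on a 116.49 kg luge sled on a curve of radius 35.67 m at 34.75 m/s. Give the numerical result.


Fc = m * v^2 / r
v^2 = 34.75^2 = 1207.5625
Fc = 116.49 * 1207.5625 / 35.67
Fc = 140668.9556 / 35.67 = 3943.6208 N

3943.6208 N


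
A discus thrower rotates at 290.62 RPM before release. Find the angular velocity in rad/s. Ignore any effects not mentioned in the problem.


omega = RPM * 2 * pi / 60
omega = 290.62 * 2 * 3.14159 / 60
omega = 1826.0193 / 60 = 30.4337 rad/s

30.4337 rad/s


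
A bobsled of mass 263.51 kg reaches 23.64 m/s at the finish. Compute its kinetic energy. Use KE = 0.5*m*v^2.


KE = 0.5 * m * v^2
KE = 0.5 * 263.51 * 23.64^2
KE = 0.5 * 263.51 * 558.8496 = 73631.229 J

73631.229 J


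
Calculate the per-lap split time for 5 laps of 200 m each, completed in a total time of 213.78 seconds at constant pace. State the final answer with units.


Split time = total_time / n_laps = 213.78 / 5
Split time = 42.756 s per lap

42.756 s


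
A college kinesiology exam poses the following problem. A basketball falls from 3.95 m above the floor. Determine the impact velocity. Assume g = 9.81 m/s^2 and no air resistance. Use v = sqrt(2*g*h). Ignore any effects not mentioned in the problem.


v = sqrt(2 * g * h)
v = sqrt(2 * 9.81 * 3.95)
v = sqrt(77.499) = 8.8034 m/s

8.8034 m/s


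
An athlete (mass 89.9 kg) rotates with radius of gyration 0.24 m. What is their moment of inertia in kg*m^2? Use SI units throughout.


I = m * k^2
I = 89.9 * 0.24^2
I = 89.9 * 0.0576 = 5.1782 kg*m^2

5.1782 kg*m^2


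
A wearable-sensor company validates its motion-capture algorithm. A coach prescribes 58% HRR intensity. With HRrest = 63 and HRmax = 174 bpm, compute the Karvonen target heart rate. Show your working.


Target = HRrest + pct*(HRmax - HRrest)
Heart rate reserve = HRmax - HRrest = 174 - 63 = 111 bpm
Fraction = 58% = 0.58
Target = 63 + 0.58 * 111
Target = 63 + 64.38 = 127.38 bpm

127.38 bpm


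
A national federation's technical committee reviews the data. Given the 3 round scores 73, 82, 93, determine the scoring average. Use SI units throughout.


Average = sum / n
Sum = 248
Average = 248 / 3 = 82.6667

82.6667


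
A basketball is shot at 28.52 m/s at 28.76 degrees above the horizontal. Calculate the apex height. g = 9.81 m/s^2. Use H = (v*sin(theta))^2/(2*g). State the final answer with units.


H = (v*sin(theta))^2 / (2*g)
vy = v*sin(theta) = 28.52 * sin(28.76 deg) = 13.7222 m/s
H = vy^2 / (2*g) = 188.2978 / (2*9.81)
H = 188.2978 / 19.62 = 9.5972 m

9.5972 m


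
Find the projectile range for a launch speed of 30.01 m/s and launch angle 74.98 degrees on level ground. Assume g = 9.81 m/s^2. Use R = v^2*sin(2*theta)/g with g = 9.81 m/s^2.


R = v^2 * sin(2*theta) / g
Convert angle to radians: theta = 74.98 deg = 1.3086 rad
sin(2*theta) = sin(2.6173) = 0.5006
R = 30.01^2 * 0.5006 / 9.81
R = 900.6001 * 0.5006 / 9.81 = 45.9576 m

45.9576 m


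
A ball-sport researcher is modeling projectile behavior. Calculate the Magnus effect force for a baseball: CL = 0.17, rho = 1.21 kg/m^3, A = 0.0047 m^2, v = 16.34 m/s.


FM = 0.5 * CL * rho * A * v^2
FM = 0.5 * 0.17 * 1.21 * 0.0047 * 16.34^2
v^2 = 266.9956
FM = 0.5 * 0.17 * 1.21 * 0.0047 * 266.9956 = 0.1291 N

0.1291 N


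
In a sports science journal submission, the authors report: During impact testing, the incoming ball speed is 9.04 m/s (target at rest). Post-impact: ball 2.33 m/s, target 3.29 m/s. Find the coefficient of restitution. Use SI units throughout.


e = (v2_after - v1_after) / (v1_before - v2_before)
Numerator = 3.29 - 2.33 = 0.96
Denominator = 9.04 - 0 = 9.04
e = 0.96 / 9.04 = 0.1062

0.1062


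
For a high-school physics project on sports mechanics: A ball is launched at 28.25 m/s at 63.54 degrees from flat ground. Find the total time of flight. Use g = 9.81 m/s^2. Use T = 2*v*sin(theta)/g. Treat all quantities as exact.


T = 2*v*sin(theta)/g
sin(theta) = sin(63.54 deg) = 0.8952
T = 2*28.25*0.8952 / 9.81
T = 50.5814 / 9.81 = 5.1561 s

5.1561 s


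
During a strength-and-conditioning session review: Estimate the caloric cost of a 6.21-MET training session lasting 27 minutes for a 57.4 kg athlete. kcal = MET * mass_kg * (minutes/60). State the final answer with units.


kcal = MET * mass * time_hr
Convert time: 27 min = 0.45 hr
kcal = 6.21 * 57.4 * 0.45
kcal = 160.4043 kcal

160.4043 kcal


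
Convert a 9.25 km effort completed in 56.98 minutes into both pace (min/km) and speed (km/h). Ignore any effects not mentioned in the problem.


Pace = time / distance = 56.98 min / 9.25 km = 6.16 min/km
Speed = distance / time_in_hours = 9.25 / 0.9497 hr
Speed = 9.7403 km/h

6.16 min/km, 9.7403 km/h


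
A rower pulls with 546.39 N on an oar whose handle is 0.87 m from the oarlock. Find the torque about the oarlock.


tau = F * d
tau = 546.39 * 0.87
tau = 475.3593 N*m

475.3593 N*m


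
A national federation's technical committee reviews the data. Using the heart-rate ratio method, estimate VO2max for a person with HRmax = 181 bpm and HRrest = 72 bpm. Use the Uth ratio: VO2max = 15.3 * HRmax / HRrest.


VO2max = 15.3 * HRmax / HRrest
VO2max = 15.3 * 181 / 72
VO2max = 2769.3 / 72 = 38.4625 mL/kg/min

38.4625 mL/kg/min


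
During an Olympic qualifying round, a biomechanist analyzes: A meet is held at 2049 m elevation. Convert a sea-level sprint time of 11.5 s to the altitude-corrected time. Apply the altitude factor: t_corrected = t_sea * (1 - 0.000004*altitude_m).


Correction factor = 1 - 0.000004 * 2049 = 0.991804
t_corrected = t_sea * factor = 11.5 * 0.991804
t_corrected = 11.4057 s

11.4057 s


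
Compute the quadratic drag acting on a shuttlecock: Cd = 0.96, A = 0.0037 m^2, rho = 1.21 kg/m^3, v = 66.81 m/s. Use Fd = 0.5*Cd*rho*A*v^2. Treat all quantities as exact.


Fd = 0.5 * Cd * rho * A * v^2
Fd = 0.5 * 0.96 * 1.21 * 0.0037 * 66.81^2
v^2 = 4463.5761
Fd = 0.5 * 0.96 * 1.21 * 0.0037 * 4463.5761 = 9.592 N

9.592 N


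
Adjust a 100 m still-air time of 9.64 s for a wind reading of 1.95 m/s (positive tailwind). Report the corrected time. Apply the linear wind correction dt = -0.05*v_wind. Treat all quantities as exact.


dt = -0.05 * v_wind = -0.05 * 1.95 = -0.0975 s
t_corrected = t_still + dt = 9.64 + (-0.0975)
t_corrected = 9.5425 s

9.5425 s


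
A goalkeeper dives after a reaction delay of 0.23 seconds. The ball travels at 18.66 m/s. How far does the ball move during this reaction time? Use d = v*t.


d = v * t
d = 18.66 * 0.23
d = 4.2918 m

4.2918 m


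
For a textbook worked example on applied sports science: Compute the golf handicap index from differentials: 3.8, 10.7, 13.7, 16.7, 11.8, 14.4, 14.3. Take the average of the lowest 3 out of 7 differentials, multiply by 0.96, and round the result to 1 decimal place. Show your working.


All differentials: 3.8, 10.7, 13.7, 16.7, 11.8, 14.4, 14.3
Sorted: 3.8, 10.7, 11.8, 13.7, 14.3, 14.4, 16.7
Best 3: 3.8, 10.7, 11.8
Average of best = 26.3 / 3 = 8.7667
Raw index = 8.7667 * 0.96 = 8.416
Handicap index = round(8.416, 1) = 8.4

8.4


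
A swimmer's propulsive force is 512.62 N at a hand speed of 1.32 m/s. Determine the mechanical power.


P = F * v
P = 512.62 * 1.32
P = 676.6584 W

676.6584 W


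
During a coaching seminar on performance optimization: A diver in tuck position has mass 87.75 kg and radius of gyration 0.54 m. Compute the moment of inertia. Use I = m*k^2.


I = m * k^2
I = 87.75 * 0.54^2
I = 87.75 * 0.2916 = 25.5879 kg*m^2

25.5879 kg*m^2


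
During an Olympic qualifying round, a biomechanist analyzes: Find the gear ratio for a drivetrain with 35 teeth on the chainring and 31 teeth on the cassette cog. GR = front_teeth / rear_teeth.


GR = front_teeth / rear_teeth
GR = 35 / 31
GR = 1.129

1.129


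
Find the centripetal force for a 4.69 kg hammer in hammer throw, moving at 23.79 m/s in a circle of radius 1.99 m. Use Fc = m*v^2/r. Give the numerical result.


Fc = m * v^2 / r
v^2 = 23.79^2 = 565.9641
Fc = 4.69 * 565.9641 / 1.99
Fc = 2654.3716 / 1.99 = 1333.8551 N

1333.8551 N


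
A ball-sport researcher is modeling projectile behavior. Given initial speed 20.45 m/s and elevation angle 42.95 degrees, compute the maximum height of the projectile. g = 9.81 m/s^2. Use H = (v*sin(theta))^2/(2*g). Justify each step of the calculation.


H = (v*sin(theta))^2 / (2*g)
vy = v*sin(theta) = 20.45 * sin(42.95 deg) = 13.9338 m/s
H = vy^2 / (2*g) = 194.151 / (2*9.81)
H = 194.151 / 19.62 = 9.8956 m

9.8956 m


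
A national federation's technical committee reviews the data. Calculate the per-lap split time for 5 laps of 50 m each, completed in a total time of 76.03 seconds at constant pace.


Split time = total_time / n_laps = 76.03 / 5
Split time = 15.206 s per lap

15.206 s


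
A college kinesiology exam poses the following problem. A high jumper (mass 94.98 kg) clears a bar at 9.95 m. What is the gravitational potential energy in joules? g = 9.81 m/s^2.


PE = m * g * h
PE = 94.98 * 9.81 * 9.95
PE = 931.7538 * 9.95 = 9270.9503 J

9270.9503 J


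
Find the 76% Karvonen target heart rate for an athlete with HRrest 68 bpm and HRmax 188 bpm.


Target = HRrest + pct*(HRmax - HRrest)
Heart rate reserve = HRmax - HRrest = 188 - 68 = 120 bpm
Fraction = 76% = 0.76
Target = 68 + 0.76 * 120
Target = 68 + 91.2 = 159.2 bpm

159.2 bpm


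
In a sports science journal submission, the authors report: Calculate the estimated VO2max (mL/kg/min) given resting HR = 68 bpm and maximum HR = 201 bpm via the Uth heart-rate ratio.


VO2max = 15.3 * HRmax / HRrest
VO2max = 15.3 * 201 / 68
VO2max = 3075.3 / 68 = 45.225 mL/kg/min

45.225 mL/kg/min


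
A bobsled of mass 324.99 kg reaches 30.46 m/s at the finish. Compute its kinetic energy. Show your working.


KE = 0.5 * m * v^2
KE = 0.5 * 324.99 * 30.46^2
KE = 0.5 * 324.99 * 927.8116 = 150764.7459 J

150764.7459 J


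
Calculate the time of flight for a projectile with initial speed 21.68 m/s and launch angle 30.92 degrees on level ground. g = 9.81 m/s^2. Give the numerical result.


T = 2*v*sin(theta)/g
sin(theta) = sin(30.92 deg) = 0.5138
T = 2*21.68*0.5138 / 9.81
T = 22.2801 / 9.81 = 2.2712 s

2.2712 s


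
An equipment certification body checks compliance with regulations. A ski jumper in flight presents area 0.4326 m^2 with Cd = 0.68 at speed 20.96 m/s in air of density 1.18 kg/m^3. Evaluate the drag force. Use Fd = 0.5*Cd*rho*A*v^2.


Fd = 0.5 * Cd * rho * A * v^2
Fd = 0.5 * 0.68 * 1.18 * 0.4326 * 20.96^2
v^2 = 439.3216
Fd = 0.5 * 0.68 * 1.18 * 0.4326 * 439.3216 = 76.2483 N

76.2483 N


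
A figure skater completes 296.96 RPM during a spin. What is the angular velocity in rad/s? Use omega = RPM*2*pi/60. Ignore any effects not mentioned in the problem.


omega = RPM * 2 * pi / 60
omega = 296.96 * 2 * 3.14159 / 60
omega = 1865.8547 / 60 = 31.0976 rad/s

31.0976 rad/s


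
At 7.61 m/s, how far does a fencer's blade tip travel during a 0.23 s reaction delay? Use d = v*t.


d = v * t
d = 7.61 * 0.23
d = 1.7503 m

1.7503 m


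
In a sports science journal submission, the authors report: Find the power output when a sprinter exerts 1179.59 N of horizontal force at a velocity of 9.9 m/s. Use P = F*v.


P = F * v
P = 1179.59 * 9.9
P = 11677.941 W

11677.941 W


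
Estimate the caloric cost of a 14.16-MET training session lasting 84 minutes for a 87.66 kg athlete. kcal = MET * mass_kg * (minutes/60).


kcal = MET * mass * time_hr
Convert time: 84 min = 1.4 hr
kcal = 14.16 * 87.66 * 1.4
kcal = 1737.7718 kcal

1737.7718 kcal
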